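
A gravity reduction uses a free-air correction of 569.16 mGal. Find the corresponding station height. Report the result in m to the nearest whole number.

h = 569.16 / 0.3086 = 1844.33 m

1844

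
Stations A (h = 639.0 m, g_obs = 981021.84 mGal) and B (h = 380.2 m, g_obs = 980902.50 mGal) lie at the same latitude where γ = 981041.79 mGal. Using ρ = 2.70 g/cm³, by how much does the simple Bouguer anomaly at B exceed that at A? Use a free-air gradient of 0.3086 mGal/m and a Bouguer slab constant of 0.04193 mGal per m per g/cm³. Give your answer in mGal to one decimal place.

Δg_SB(A) = 981021.84 − 981041.79 + 0.3086×639.0 − 0.04193×2.70×639.0 = 104.90 mGal
Δg_SB(B) = 980902.50 − 981041.79 + 0.3086×380.2 − 0.04193×2.70×380.2 = -65.00 mGal
Difference = -65.00 − (104.90) = -169.90 mGal

-169.9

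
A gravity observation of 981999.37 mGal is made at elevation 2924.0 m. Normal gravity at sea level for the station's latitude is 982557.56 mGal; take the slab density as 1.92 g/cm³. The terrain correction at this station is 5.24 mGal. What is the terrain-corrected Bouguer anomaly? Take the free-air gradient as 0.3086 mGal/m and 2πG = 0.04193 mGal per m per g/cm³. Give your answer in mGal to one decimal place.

114.0

Free-air correction = 0.3086 × 2924.0 = 902.35 mGal
Free-air anomaly = 981999.37 − 982557.56 + (902.35) = 344.16 mGal
Bouguer slab correction = 0.04193 × 1.92 × 2924.0 = 235.40 mGal
Simple Bouguer anomaly = 344.16 − (235.40) = 108.76 mGal
Complete Bouguer anomaly = 108.76 + 5.24 = 114.00 mGal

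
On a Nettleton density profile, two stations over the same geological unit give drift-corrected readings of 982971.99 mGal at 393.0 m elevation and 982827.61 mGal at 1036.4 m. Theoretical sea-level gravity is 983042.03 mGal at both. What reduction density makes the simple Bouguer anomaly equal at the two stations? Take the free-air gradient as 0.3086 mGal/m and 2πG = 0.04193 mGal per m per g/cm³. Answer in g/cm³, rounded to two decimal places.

2.01

Δg_obs = 982827.61 − 982971.99 = -144.38 mGal over Δh = 1036.4 − 393.0 = 643.4 m
Equal Bouguer anomalies ⇒ Δg_obs + (0.3086 − 0.04193ρ)·Δh = 0
0.3086 − 0.04193ρ = −Δg_obs/Δh = 0.22440
ρ = (0.3086 − 0.22440) / 0.04193 = 2.01 g/cm³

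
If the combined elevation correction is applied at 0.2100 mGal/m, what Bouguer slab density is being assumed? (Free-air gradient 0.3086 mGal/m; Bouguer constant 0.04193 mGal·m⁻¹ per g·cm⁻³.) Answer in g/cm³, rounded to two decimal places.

0.2100 = 0.3086 − 0.04193 × ρ
ρ = (0.3086 − 0.2100) / 0.04193 = 2.35 g/cm³

2.35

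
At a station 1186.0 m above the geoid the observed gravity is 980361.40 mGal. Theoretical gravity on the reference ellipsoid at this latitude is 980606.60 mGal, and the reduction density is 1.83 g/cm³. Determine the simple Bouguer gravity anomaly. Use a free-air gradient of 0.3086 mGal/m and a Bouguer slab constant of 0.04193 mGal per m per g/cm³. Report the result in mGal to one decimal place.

29.8

Free-air correction = 0.3086 × 1186.0 = 366.00 mGal
Free-air anomaly = 980361.40 − 980606.60 + (366.00) = 120.80 mGal
Bouguer slab correction = 0.04193 × 1.83 × 1186.0 = 91.00 mGal
Simple Bouguer anomaly = 120.80 − (91.00) = 29.80 mGal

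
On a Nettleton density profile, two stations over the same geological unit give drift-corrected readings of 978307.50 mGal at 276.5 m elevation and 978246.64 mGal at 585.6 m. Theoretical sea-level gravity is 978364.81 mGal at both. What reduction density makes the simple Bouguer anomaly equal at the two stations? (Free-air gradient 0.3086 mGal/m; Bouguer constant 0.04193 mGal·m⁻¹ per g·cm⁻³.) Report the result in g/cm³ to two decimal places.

2.66

Δg_obs = 978246.64 − 978307.50 = -60.86 mGal over Δh = 585.6 − 276.5 = 309.1 m
Equal Bouguer anomalies ⇒ Δg_obs + (0.3086 − 0.04193ρ)·Δh = 0
0.3086 − 0.04193ρ = −Δg_obs/Δh = 0.19689
ρ = (0.3086 − 0.19689) / 0.04193 = 2.66 g/cm³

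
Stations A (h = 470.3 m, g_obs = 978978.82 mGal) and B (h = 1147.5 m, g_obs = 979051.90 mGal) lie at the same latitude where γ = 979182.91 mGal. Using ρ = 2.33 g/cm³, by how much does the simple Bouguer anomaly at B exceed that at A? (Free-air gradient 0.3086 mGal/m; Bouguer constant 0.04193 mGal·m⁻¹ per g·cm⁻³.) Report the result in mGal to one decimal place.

215.9

Δg_SB(A) = 978978.82 − 979182.91 + 0.3086×470.3 − 0.04193×2.33×470.3 = -104.90 mGal
Δg_SB(B) = 979051.90 − 979182.91 + 0.3086×1147.5 − 0.04193×2.33×1147.5 = 111.00 mGal
Difference = 111.00 − (-104.90) = 215.90 mGal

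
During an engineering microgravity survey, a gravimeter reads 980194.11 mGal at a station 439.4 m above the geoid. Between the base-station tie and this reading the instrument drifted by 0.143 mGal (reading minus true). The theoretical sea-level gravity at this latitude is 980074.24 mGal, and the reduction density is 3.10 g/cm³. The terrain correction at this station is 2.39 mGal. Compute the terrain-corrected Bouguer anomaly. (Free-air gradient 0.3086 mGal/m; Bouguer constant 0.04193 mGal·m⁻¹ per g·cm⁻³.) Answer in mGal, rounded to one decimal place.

200.6

Drift-corrected reading = 980194.11 − (0.143) = 980193.967 mGal
Free-air correction = 0.3086 × 439.4 = 135.60 mGal
Free-air anomaly = 980193.967 − 980074.24 + (135.60) = 255.327 mGal
Bouguer slab correction = 0.04193 × 3.10 × 439.4 = 57.11 mGal
Simple Bouguer anomaly = 255.327 − (57.11) = 198.217 mGal
Complete Bouguer anomaly = 198.217 + 2.39 = 200.607 mGal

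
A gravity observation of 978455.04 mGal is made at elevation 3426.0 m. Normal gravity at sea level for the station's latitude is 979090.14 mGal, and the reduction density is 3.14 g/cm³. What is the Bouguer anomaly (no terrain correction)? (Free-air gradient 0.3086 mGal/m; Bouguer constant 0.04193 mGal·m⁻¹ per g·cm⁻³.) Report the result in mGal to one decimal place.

-28.9

Free-air correction = 0.3086 × 3426.0 = 1057.26 mGal
Free-air anomaly = 978455.04 − 979090.14 + (1057.26) = 422.16 mGal
Bouguer slab correction = 0.04193 × 3.14 × 3426.0 = 451.07 mGal
Simple Bouguer anomaly = 422.16 − (451.07) = -28.91 mGal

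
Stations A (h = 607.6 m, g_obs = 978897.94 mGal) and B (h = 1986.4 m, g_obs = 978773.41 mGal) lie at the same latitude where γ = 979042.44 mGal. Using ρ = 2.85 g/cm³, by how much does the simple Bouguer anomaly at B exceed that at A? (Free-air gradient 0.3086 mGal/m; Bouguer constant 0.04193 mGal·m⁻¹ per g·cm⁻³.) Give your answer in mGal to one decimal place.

Δg_SB(A) = 978897.94 − 979042.44 + 0.3086×607.6 − 0.04193×2.85×607.6 = -29.60 mGal
Δg_SB(B) = 978773.41 − 979042.44 + 0.3086×1986.4 − 0.04193×2.85×1986.4 = 106.60 mGal
Difference = 106.60 − (-29.60) = 136.20 mGal

136.2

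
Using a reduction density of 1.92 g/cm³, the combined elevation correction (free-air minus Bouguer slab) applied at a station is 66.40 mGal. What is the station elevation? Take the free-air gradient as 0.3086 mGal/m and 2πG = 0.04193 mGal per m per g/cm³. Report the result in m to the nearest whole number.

291

Combined gradient = 0.3086 − 0.04193 × 1.92 = 0.2280944 mGal/m
h = 66.40 / 0.2280944 = 291.11 m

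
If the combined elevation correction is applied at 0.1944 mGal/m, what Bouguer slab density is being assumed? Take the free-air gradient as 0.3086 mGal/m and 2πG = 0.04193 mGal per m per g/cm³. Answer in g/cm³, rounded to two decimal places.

0.1944 = 0.3086 − 0.04193 × ρ
ρ = (0.3086 − 0.1944) / 0.04193 = 2.72 g/cm³

2.72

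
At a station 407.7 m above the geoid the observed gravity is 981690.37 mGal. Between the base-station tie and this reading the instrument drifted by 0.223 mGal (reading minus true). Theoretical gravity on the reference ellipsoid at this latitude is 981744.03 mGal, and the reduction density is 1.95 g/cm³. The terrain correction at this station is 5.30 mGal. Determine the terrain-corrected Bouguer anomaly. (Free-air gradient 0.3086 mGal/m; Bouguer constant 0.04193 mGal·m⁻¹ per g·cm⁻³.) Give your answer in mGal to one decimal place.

43.9

Drift-corrected reading = 981690.37 − (0.223) = 981690.147 mGal
Free-air correction = 0.3086 × 407.7 = 125.82 mGal
Free-air anomaly = 981690.147 − 981744.03 + (125.82) = 71.937 mGal
Bouguer slab correction = 0.04193 × 1.95 × 407.7 = 33.33 mGal
Simple Bouguer anomaly = 71.937 − (33.33) = 38.607 mGal
Complete Bouguer anomaly = 38.607 + 5.30 = 43.907 mGal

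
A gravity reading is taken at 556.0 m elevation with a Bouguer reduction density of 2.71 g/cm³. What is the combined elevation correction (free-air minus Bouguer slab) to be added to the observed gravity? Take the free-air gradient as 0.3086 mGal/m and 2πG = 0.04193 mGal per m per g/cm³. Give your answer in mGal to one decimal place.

108.4

Combined gradient = 0.3086 − 0.04193 × 2.71 = 0.1949697 mGal/m
Combined elevation correction = 0.1949697 × 556.0 = 108.4 mGal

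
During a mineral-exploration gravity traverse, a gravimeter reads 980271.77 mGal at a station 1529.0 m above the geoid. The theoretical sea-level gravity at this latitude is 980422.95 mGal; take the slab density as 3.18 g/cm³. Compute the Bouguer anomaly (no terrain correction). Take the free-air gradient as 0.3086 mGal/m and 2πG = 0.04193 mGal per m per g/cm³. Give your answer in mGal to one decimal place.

Free-air correction = 0.3086 × 1529.0 = 471.85 mGal
Free-air anomaly = 980271.77 − 980422.95 + (471.85) = 320.67 mGal
Bouguer slab correction = 0.04193 × 3.18 × 1529.0 = 203.87 mGal
Simple Bouguer anomaly = 320.67 − (203.87) = 116.80 mGal

116.8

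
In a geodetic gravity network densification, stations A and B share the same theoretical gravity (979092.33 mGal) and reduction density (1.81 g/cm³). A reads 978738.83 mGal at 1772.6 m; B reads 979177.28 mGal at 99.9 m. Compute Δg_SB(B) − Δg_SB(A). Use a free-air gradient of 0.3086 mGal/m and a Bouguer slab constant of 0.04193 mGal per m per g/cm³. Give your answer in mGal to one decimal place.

49.2

Δg_SB(A) = 978738.83 − 979092.33 + 0.3086×1772.6 − 0.04193×1.81×1772.6 = 59.00 mGal
Δg_SB(B) = 979177.28 − 979092.33 + 0.3086×99.9 − 0.04193×1.81×99.9 = 108.20 mGal
Difference = 108.20 − (59.00) = 49.20 mGal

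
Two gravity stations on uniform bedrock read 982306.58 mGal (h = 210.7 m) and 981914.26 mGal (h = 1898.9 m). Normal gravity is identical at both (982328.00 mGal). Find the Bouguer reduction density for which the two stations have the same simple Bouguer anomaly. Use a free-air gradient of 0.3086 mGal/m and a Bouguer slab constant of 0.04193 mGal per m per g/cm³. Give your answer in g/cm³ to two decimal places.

Δg_obs = 981914.26 − 982306.58 = -392.32 mGal over Δh = 1898.9 − 210.7 = 1688.2 m
Equal Bouguer anomalies ⇒ Δg_obs + (0.3086 − 0.04193ρ)·Δh = 0
0.3086 − 0.04193ρ = −Δg_obs/Δh = 0.23239
ρ = (0.3086 − 0.23239) / 0.04193 = 1.82 g/cm³

1.82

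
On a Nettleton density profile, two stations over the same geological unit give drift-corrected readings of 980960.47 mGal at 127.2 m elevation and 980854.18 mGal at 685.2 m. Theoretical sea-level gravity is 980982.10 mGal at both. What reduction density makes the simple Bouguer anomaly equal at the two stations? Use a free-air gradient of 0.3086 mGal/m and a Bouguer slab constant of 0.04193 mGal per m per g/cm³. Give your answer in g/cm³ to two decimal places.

2.82

Δg_obs = 980854.18 − 980960.47 = -106.29 mGal over Δh = 685.2 − 127.2 = 558.0 m
Equal Bouguer anomalies ⇒ Δg_obs + (0.3086 − 0.04193ρ)·Δh = 0
0.3086 − 0.04193ρ = −Δg_obs/Δh = 0.19048
ρ = (0.3086 − 0.19048) / 0.04193 = 2.82 g/cm³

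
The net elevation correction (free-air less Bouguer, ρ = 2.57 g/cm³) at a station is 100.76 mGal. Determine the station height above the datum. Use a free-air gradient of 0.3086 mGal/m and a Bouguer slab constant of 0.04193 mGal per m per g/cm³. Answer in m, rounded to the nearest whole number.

Combined gradient = 0.3086 − 0.04193 × 2.57 = 0.2008399 mGal/m
h = 100.76 / 0.2008399 = 501.69 m

502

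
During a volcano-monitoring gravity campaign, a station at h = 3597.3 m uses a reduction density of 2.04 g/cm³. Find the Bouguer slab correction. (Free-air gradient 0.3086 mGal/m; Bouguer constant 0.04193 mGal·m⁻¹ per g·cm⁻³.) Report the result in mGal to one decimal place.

307.7

Bouguer slab correction = 0.04193 × 2.04 × 3597.3 = 307.7 mGal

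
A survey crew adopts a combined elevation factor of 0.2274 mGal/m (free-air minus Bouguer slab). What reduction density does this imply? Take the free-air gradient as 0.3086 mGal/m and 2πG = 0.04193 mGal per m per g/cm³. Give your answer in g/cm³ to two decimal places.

0.2274 = 0.3086 − 0.04193 × ρ
ρ = (0.3086 − 0.2274) / 0.04193 = 1.94 g/cm³

1.94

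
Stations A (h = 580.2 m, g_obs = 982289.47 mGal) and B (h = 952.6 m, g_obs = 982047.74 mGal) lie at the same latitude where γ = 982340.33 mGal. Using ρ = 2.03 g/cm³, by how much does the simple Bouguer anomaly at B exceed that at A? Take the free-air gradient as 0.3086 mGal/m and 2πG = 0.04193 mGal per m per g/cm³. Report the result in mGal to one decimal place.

-158.5

Δg_SB(A) = 982289.47 − 982340.33 + 0.3086×580.2 − 0.04193×2.03×580.2 = 78.80 mGal
Δg_SB(B) = 982047.74 − 982340.33 + 0.3086×952.6 − 0.04193×2.03×952.6 = -79.70 mGal
Difference = -79.70 − (78.80) = -158.50 mGal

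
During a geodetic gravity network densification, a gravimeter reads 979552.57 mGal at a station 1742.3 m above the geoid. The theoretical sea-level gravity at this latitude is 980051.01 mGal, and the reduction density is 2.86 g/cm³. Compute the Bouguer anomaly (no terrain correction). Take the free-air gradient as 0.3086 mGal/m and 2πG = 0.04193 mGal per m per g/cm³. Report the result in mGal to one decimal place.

Free-air correction = 0.3086 × 1742.3 = 537.67 mGal
Free-air anomaly = 979552.57 − 980051.01 + (537.67) = 39.23 mGal
Bouguer slab correction = 0.04193 × 2.86 × 1742.3 = 208.94 mGal
Simple Bouguer anomaly = 39.23 − (208.94) = -169.71 mGal

-169.7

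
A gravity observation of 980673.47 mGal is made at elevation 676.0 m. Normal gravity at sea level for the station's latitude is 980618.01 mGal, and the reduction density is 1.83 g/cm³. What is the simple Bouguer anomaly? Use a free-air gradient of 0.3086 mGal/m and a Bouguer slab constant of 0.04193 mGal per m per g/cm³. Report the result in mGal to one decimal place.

212.2

Free-air correction = 0.3086 × 676.0 = 208.61 mGal
Free-air anomaly = 980673.47 − 980618.01 + (208.61) = 264.07 mGal
Bouguer slab correction = 0.04193 × 1.83 × 676.0 = 51.87 mGal
Simple Bouguer anomaly = 264.07 − (51.87) = 212.20 mGal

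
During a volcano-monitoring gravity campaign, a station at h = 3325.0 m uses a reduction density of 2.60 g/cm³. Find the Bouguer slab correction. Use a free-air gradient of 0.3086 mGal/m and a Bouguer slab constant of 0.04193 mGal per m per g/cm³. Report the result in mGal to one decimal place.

Bouguer slab correction = 0.04193 × 2.60 × 3325.0 = 362.5 mGal

362.5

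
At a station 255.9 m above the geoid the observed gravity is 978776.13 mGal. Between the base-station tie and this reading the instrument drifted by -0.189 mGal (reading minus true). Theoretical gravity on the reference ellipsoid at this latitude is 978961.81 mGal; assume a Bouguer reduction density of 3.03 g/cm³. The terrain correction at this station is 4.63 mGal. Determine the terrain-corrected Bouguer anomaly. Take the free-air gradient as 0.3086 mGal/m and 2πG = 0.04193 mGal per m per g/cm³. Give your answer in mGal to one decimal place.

-134.4

Drift-corrected reading = 978776.13 − (-0.189) = 978776.319 mGal
Free-air correction = 0.3086 × 255.9 = 78.97 mGal
Free-air anomaly = 978776.319 − 978961.81 + (78.97) = -106.521 mGal
Bouguer slab correction = 0.04193 × 3.03 × 255.9 = 32.51 mGal
Simple Bouguer anomaly = -106.521 − (32.51) = -139.031 mGal
Complete Bouguer anomaly = -139.031 + 4.63 = -134.401 mGal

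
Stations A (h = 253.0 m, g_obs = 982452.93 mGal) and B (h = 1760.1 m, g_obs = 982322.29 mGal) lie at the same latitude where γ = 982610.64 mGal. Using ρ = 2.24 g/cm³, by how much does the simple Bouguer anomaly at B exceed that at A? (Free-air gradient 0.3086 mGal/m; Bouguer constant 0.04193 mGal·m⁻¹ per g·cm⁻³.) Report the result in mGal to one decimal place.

Δg_SB(A) = 982452.93 − 982610.64 + 0.3086×253.0 − 0.04193×2.24×253.0 = -103.40 mGal
Δg_SB(B) = 982322.29 − 982610.64 + 0.3086×1760.1 − 0.04193×2.24×1760.1 = 89.50 mGal
Difference = 89.50 − (-103.40) = 192.90 mGal

192.9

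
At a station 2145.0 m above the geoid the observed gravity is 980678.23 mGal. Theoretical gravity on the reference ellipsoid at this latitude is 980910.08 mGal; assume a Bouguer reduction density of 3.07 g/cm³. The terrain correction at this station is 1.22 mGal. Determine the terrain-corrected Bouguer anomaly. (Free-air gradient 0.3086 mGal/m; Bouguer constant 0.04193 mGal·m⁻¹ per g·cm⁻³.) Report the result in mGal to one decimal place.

Free-air correction = 0.3086 × 2145.0 = 661.95 mGal
Free-air anomaly = 980678.23 − 980910.08 + (661.95) = 430.10 mGal
Bouguer slab correction = 0.04193 × 3.07 × 2145.0 = 276.12 mGal
Simple Bouguer anomaly = 430.10 − (276.12) = 153.98 mGal
Complete Bouguer anomaly = 153.98 + 1.22 = 155.20 mGal

155.2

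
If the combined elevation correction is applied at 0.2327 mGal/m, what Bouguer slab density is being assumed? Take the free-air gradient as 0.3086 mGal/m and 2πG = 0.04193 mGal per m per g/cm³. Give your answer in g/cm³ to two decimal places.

1.81

0.2327 = 0.3086 − 0.04193 × ρ
ρ = (0.3086 − 0.2327) / 0.04193 = 1.81 g/cm³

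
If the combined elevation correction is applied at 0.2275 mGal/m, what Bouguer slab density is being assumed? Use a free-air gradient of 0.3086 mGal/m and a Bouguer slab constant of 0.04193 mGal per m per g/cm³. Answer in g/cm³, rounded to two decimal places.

1.93

0.2275 = 0.3086 − 0.04193 × ρ
ρ = (0.3086 − 0.2275) / 0.04193 = 1.93 g/cm³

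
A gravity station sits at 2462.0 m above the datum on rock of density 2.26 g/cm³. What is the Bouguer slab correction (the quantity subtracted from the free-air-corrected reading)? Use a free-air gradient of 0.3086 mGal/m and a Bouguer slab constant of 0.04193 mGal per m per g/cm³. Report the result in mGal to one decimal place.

233.3

Bouguer slab correction = 0.04193 × 2.26 × 2462.0 = 233.3 mGal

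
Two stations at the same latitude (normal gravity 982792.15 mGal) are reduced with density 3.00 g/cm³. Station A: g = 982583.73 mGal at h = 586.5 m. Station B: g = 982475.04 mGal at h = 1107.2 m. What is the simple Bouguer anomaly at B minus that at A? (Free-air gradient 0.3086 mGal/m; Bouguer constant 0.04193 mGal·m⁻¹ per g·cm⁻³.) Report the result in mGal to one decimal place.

Δg_SB(A) = 982583.73 − 982792.15 + 0.3086×586.5 − 0.04193×3.00×586.5 = -101.20 mGal
Δg_SB(B) = 982475.04 − 982792.15 + 0.3086×1107.2 − 0.04193×3.00×1107.2 = -114.70 mGal
Difference = -114.70 − (-101.20) = -13.50 mGal

-13.5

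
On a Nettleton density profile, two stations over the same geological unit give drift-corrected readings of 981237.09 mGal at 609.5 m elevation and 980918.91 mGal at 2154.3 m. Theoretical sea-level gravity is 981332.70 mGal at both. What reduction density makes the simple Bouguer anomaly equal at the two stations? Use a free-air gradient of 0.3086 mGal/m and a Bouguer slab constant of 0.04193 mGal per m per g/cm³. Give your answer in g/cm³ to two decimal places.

Δg_obs = 980918.91 − 981237.09 = -318.18 mGal over Δh = 2154.3 − 609.5 = 1544.8 m
Equal Bouguer anomalies ⇒ Δg_obs + (0.3086 − 0.04193ρ)·Δh = 0
0.3086 − 0.04193ρ = −Δg_obs/Δh = 0.20597
ρ = (0.3086 − 0.20597) / 0.04193 = 2.45 g/cm³

2.45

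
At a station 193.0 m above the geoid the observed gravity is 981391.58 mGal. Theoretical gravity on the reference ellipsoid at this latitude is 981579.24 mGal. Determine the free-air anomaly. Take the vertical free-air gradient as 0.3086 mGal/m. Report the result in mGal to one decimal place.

Free-air correction = 0.3086 × 193.0 = 59.56 mGal
Free-air anomaly = 981391.58 − 981579.24 + (59.56) = -128.10 mGal

-128.1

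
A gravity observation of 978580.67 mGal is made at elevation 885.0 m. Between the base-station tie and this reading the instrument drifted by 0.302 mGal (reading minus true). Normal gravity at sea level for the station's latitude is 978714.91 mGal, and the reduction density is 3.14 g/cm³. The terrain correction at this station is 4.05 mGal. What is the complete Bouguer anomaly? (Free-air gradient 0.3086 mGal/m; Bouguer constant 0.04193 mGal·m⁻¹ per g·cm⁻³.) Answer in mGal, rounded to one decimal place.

Drift-corrected reading = 978580.67 − (0.302) = 978580.368 mGal
Free-air correction = 0.3086 × 885.0 = 273.11 mGal
Free-air anomaly = 978580.368 − 978714.91 + (273.11) = 138.568 mGal
Bouguer slab correction = 0.04193 × 3.14 × 885.0 = 116.52 mGal
Simple Bouguer anomaly = 138.568 − (116.52) = 22.048 mGal
Complete Bouguer anomaly = 22.048 + 4.05 = 26.098 mGal

26.1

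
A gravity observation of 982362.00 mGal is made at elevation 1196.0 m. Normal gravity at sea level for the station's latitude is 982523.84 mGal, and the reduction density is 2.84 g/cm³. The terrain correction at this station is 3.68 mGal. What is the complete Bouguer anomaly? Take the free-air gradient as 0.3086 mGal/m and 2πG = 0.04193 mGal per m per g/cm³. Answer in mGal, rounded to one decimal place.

Free-air correction = 0.3086 × 1196.0 = 369.09 mGal
Free-air anomaly = 982362.00 − 982523.84 + (369.09) = 207.25 mGal
Bouguer slab correction = 0.04193 × 2.84 × 1196.0 = 142.42 mGal
Simple Bouguer anomaly = 207.25 − (142.42) = 64.83 mGal
Complete Bouguer anomaly = 64.83 + 3.68 = 68.51 mGal

68.5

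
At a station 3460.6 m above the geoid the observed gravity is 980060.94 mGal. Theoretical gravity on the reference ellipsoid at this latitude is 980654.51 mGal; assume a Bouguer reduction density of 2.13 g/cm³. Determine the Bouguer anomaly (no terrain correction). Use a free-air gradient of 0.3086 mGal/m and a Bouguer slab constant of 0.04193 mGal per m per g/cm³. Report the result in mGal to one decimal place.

165.3

Free-air correction = 0.3086 × 3460.6 = 1067.94 mGal
Free-air anomaly = 980060.94 − 980654.51 + (1067.94) = 474.37 mGal
Bouguer slab correction = 0.04193 × 2.13 × 3460.6 = 309.07 mGal
Simple Bouguer anomaly = 474.37 − (309.07) = 165.30 mGal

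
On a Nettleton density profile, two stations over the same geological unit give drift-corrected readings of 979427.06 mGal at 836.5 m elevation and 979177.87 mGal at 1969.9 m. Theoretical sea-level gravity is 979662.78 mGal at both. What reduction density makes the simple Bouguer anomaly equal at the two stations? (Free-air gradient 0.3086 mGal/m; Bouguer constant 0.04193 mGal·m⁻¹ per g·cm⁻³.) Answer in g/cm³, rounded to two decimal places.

Δg_obs = 979177.87 − 979427.06 = -249.19 mGal over Δh = 1969.9 − 836.5 = 1133.4 m
Equal Bouguer anomalies ⇒ Δg_obs + (0.3086 − 0.04193ρ)·Δh = 0
0.3086 − 0.04193ρ = −Δg_obs/Δh = 0.21986
ρ = (0.3086 − 0.21986) / 0.04193 = 2.12 g/cm³

2.12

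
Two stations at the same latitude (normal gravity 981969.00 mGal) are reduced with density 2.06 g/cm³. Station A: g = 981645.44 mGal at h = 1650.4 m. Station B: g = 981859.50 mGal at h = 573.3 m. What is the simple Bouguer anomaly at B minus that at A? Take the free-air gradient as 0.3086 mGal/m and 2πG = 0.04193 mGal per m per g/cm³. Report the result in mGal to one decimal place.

-25.3

Δg_SB(A) = 981645.44 − 981969.00 + 0.3086×1650.4 − 0.04193×2.06×1650.4 = 43.20 mGal
Δg_SB(B) = 981859.50 − 981969.00 + 0.3086×573.3 − 0.04193×2.06×573.3 = 17.90 mGal
Difference = 17.90 − (43.20) = -25.30 mGal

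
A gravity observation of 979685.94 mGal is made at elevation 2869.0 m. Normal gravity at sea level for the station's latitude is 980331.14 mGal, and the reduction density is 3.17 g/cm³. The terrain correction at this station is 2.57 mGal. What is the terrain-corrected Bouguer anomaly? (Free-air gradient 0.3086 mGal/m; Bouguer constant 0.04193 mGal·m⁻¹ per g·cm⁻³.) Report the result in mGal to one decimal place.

Free-air correction = 0.3086 × 2869.0 = 885.37 mGal
Free-air anomaly = 979685.94 − 980331.14 + (885.37) = 240.17 mGal
Bouguer slab correction = 0.04193 × 3.17 × 2869.0 = 381.34 mGal
Simple Bouguer anomaly = 240.17 − (381.34) = -141.17 mGal
Complete Bouguer anomaly = -141.17 + 2.57 = -138.60 mGal

-138.6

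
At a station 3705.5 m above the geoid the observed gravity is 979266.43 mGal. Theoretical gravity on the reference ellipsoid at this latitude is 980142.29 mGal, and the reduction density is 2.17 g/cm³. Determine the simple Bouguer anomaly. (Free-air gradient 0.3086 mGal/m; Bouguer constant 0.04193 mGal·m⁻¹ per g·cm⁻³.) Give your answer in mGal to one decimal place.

-69.5

Free-air correction = 0.3086 × 3705.5 = 1143.52 mGal
Free-air anomaly = 979266.43 − 980142.29 + (1143.52) = 267.66 mGal
Bouguer slab correction = 0.04193 × 2.17 × 3705.5 = 337.16 mGal
Simple Bouguer anomaly = 267.66 − (337.16) = -69.50 mGal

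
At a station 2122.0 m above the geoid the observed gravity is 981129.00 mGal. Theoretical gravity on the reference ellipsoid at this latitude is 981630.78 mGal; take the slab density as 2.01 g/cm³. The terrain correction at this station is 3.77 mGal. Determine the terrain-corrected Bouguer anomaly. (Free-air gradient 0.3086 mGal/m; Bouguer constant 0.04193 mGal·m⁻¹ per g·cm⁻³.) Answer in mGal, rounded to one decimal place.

Free-air correction = 0.3086 × 2122.0 = 654.85 mGal
Free-air anomaly = 981129.00 − 981630.78 + (654.85) = 153.07 mGal
Bouguer slab correction = 0.04193 × 2.01 × 2122.0 = 178.84 mGal
Simple Bouguer anomaly = 153.07 − (178.84) = -25.77 mGal
Complete Bouguer anomaly = -25.77 + 3.77 = -22.00 mGal

-22.0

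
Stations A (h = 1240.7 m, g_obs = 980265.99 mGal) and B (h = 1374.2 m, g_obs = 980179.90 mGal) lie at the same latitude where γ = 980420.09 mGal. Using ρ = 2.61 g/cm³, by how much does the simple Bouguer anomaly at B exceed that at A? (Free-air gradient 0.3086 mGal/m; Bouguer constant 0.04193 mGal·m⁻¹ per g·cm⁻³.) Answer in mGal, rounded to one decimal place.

-59.5

Δg_SB(A) = 980265.99 − 980420.09 + 0.3086×1240.7 − 0.04193×2.61×1240.7 = 93.00 mGal
Δg_SB(B) = 980179.90 − 980420.09 + 0.3086×1374.2 − 0.04193×2.61×1374.2 = 33.50 mGal
Difference = 33.50 − (93.00) = -59.50 mGal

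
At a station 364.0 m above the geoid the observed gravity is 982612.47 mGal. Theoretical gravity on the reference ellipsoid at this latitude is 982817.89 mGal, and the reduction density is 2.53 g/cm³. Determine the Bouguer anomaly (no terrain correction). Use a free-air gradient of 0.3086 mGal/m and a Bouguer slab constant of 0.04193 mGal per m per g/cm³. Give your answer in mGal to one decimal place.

Free-air correction = 0.3086 × 364.0 = 112.33 mGal
Free-air anomaly = 982612.47 − 982817.89 + (112.33) = -93.09 mGal
Bouguer slab correction = 0.04193 × 2.53 × 364.0 = 38.61 mGal
Simple Bouguer anomaly = -93.09 − (38.61) = -131.70 mGal

-131.7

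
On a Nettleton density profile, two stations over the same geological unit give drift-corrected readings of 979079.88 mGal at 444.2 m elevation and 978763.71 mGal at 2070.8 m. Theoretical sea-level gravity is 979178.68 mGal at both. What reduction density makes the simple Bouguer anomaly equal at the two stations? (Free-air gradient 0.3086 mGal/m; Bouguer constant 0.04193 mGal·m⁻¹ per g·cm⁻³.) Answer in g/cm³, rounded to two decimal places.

Δg_obs = 978763.71 − 979079.88 = -316.17 mGal over Δh = 2070.8 − 444.2 = 1626.6 m
Equal Bouguer anomalies ⇒ Δg_obs + (0.3086 − 0.04193ρ)·Δh = 0
0.3086 − 0.04193ρ = −Δg_obs/Δh = 0.19437
ρ = (0.3086 − 0.19437) / 0.04193 = 2.72 g/cm³

2.72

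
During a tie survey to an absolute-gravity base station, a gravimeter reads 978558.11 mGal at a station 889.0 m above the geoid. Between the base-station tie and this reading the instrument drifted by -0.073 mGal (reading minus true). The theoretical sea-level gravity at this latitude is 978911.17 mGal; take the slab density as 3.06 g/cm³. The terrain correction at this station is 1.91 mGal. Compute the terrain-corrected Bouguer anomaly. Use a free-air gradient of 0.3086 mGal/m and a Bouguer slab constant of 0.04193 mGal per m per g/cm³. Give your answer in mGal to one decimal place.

-190.8

Drift-corrected reading = 978558.11 − (-0.073) = 978558.183 mGal
Free-air correction = 0.3086 × 889.0 = 274.35 mGal
Free-air anomaly = 978558.183 − 978911.17 + (274.35) = -78.637 mGal
Bouguer slab correction = 0.04193 × 3.06 × 889.0 = 114.06 mGal
Simple Bouguer anomaly = -78.637 − (114.06) = -192.697 mGal
Complete Bouguer anomaly = -192.697 + 1.91 = -190.787 mGal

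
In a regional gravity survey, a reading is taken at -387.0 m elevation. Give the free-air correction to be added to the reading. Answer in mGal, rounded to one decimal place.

-119.4

Free-air correction = 0.3086 × -387.0 = -119.4 mGal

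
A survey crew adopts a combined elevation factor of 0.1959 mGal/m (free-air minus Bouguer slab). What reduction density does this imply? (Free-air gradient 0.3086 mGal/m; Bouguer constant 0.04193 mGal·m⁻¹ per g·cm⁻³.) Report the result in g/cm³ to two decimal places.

0.1959 = 0.3086 − 0.04193 × ρ
ρ = (0.3086 − 0.1959) / 0.04193 = 2.69 g/cm³

2.69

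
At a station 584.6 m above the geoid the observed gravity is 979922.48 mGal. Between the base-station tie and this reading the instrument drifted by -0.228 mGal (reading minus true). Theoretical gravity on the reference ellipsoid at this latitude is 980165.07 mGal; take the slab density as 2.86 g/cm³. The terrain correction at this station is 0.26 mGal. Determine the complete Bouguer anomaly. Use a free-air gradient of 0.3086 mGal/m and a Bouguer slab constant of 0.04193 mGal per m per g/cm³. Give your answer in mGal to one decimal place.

Drift-corrected reading = 979922.48 − (-0.228) = 979922.708 mGal
Free-air correction = 0.3086 × 584.6 = 180.41 mGal
Free-air anomaly = 979922.708 − 980165.07 + (180.41) = -61.952 mGal
Bouguer slab correction = 0.04193 × 2.86 × 584.6 = 70.11 mGal
Simple Bouguer anomaly = -61.952 − (70.11) = -132.062 mGal
Complete Bouguer anomaly = -132.062 + 0.26 = -131.802 mGal

-131.8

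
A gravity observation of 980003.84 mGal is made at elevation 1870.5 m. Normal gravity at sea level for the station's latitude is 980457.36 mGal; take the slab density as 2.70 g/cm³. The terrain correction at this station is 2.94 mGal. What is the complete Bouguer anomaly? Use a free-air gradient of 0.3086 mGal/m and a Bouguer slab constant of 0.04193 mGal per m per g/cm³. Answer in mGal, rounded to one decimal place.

-85.1

Free-air correction = 0.3086 × 1870.5 = 577.24 mGal
Free-air anomaly = 980003.84 − 980457.36 + (577.24) = 123.72 mGal
Bouguer slab correction = 0.04193 × 2.70 × 1870.5 = 211.76 mGal
Simple Bouguer anomaly = 123.72 − (211.76) = -88.04 mGal
Complete Bouguer anomaly = -88.04 + 2.94 = -85.10 mGal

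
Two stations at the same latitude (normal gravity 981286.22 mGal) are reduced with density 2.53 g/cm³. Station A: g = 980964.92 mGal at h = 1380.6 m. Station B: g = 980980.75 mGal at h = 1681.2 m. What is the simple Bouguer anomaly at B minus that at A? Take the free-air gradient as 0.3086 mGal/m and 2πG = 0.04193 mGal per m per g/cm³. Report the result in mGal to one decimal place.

76.7

Δg_SB(A) = 980964.92 − 981286.22 + 0.3086×1380.6 − 0.04193×2.53×1380.6 = -41.70 mGal
Δg_SB(B) = 980980.75 − 981286.22 + 0.3086×1681.2 − 0.04193×2.53×1681.2 = 35.00 mGal
Difference = 35.00 − (-41.70) = 76.70 mGal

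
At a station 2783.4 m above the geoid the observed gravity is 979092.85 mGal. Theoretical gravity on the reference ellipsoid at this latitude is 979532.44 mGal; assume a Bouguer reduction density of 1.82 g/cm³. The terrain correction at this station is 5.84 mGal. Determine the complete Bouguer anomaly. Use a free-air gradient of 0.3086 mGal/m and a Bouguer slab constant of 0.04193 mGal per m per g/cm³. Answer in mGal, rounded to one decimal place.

Free-air correction = 0.3086 × 2783.4 = 858.96 mGal
Free-air anomaly = 979092.85 − 979532.44 + (858.96) = 419.37 mGal
Bouguer slab correction = 0.04193 × 1.82 × 2783.4 = 212.41 mGal
Simple Bouguer anomaly = 419.37 − (212.41) = 206.96 mGal
Complete Bouguer anomaly = 206.96 + 5.84 = 212.80 mGal

212.8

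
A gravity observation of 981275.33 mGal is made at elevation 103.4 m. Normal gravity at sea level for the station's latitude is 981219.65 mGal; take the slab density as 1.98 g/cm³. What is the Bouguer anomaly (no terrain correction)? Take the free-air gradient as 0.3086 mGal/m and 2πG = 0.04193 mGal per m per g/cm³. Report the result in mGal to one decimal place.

79.0

Free-air correction = 0.3086 × 103.4 = 31.91 mGal
Free-air anomaly = 981275.33 − 981219.65 + (31.91) = 87.59 mGal
Bouguer slab correction = 0.04193 × 1.98 × 103.4 = 8.58 mGal
Simple Bouguer anomaly = 87.59 − (8.58) = 79.01 mGal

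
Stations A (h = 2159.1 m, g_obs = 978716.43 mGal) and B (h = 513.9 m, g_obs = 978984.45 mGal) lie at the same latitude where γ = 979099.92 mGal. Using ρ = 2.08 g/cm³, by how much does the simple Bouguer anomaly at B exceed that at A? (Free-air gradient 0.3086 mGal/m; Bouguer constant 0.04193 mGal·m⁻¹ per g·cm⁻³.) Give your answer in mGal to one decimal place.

Δg_SB(A) = 978716.43 − 979099.92 + 0.3086×2159.1 − 0.04193×2.08×2159.1 = 94.50 mGal
Δg_SB(B) = 978984.45 − 979099.92 + 0.3086×513.9 − 0.04193×2.08×513.9 = -1.70 mGal
Difference = -1.70 − (94.50) = -96.20 mGal

-96.2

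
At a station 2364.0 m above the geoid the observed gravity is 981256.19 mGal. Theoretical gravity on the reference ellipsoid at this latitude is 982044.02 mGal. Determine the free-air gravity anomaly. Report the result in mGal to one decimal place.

-58.3

Free-air correction = 0.3086 × 2364.0 = 729.53 mGal
Free-air anomaly = 981256.19 − 982044.02 + (729.53) = -58.30 mGal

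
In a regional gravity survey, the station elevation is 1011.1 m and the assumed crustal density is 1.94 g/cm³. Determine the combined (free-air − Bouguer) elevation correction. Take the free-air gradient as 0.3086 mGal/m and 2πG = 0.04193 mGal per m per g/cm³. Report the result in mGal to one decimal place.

Combined gradient = 0.3086 − 0.04193 × 1.94 = 0.2272558 mGal/m
Combined elevation correction = 0.2272558 × 1011.1 = 229.8 mGal

229.8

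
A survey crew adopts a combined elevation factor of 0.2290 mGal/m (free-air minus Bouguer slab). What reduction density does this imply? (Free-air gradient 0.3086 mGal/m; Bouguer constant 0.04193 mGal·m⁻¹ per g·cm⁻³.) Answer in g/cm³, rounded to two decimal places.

0.2290 = 0.3086 − 0.04193 × ρ
ρ = (0.3086 − 0.2290) / 0.04193 = 1.90 g/cm³

1.90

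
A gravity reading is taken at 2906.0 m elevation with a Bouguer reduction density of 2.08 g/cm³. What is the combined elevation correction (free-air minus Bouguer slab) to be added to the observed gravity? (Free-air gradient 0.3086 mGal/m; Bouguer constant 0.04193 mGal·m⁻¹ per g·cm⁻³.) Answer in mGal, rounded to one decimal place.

Combined gradient = 0.3086 − 0.04193 × 2.08 = 0.2213856 mGal/m
Combined elevation correction = 0.2213856 × 2906.0 = 643.3 mGal

643.3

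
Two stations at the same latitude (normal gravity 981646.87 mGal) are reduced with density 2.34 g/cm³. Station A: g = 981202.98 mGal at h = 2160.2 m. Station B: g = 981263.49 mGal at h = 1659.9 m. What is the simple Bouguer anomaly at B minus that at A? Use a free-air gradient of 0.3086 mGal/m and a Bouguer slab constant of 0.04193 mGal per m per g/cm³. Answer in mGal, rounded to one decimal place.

Δg_SB(A) = 981202.98 − 981646.87 + 0.3086×2160.2 − 0.04193×2.34×2160.2 = 10.80 mGal
Δg_SB(B) = 981263.49 − 981646.87 + 0.3086×1659.9 − 0.04193×2.34×1659.9 = -34.00 mGal
Difference = -34.00 − (10.80) = -44.80 mGal

-44.8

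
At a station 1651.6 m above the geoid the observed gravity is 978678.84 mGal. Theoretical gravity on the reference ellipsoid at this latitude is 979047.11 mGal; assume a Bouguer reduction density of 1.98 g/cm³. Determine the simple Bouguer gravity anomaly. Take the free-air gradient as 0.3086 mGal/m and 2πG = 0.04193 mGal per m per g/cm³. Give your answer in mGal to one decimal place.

Free-air correction = 0.3086 × 1651.6 = 509.68 mGal
Free-air anomaly = 978678.84 − 979047.11 + (509.68) = 141.41 mGal
Bouguer slab correction = 0.04193 × 1.98 × 1651.6 = 137.12 mGal
Simple Bouguer anomaly = 141.41 − (137.12) = 4.29 mGal

4.3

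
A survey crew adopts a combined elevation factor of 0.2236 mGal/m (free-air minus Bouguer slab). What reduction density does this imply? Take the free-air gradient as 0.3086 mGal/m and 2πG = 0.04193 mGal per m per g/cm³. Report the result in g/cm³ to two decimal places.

2.03

0.2236 = 0.3086 − 0.04193 × ρ
ρ = (0.3086 − 0.2236) / 0.04193 = 2.03 g/cm³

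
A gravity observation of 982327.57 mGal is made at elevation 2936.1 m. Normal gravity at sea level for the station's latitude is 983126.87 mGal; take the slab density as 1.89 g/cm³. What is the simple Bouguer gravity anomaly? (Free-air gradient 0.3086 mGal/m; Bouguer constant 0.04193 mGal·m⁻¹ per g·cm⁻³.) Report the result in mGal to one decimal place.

Free-air correction = 0.3086 × 2936.1 = 906.08 mGal
Free-air anomaly = 982327.57 − 983126.87 + (906.08) = 106.78 mGal
Bouguer slab correction = 0.04193 × 1.89 × 2936.1 = 232.68 mGal
Simple Bouguer anomaly = 106.78 − (232.68) = -125.90 mGal

-125.9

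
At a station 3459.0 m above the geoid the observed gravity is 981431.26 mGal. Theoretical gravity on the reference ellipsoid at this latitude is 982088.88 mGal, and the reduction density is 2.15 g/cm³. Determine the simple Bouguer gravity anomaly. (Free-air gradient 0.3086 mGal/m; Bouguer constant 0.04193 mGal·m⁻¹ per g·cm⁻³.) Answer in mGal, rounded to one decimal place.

Free-air correction = 0.3086 × 3459.0 = 1067.45 mGal
Free-air anomaly = 981431.26 − 982088.88 + (1067.45) = 409.83 mGal
Bouguer slab correction = 0.04193 × 2.15 × 3459.0 = 311.83 mGal
Simple Bouguer anomaly = 409.83 − (311.83) = 98.00 mGal

98.0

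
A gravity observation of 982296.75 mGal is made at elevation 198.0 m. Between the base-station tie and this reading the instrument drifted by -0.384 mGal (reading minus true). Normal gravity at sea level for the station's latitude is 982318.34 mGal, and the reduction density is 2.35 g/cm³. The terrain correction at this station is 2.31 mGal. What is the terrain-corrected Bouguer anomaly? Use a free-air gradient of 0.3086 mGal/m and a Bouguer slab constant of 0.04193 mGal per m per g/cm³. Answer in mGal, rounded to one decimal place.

Drift-corrected reading = 982296.75 − (-0.384) = 982297.134 mGal
Free-air correction = 0.3086 × 198.0 = 61.10 mGal
Free-air anomaly = 982297.134 − 982318.34 + (61.10) = 39.894 mGal
Bouguer slab correction = 0.04193 × 2.35 × 198.0 = 19.51 mGal
Simple Bouguer anomaly = 39.894 − (19.51) = 20.384 mGal
Complete Bouguer anomaly = 20.384 + 2.31 = 22.694 mGal

22.7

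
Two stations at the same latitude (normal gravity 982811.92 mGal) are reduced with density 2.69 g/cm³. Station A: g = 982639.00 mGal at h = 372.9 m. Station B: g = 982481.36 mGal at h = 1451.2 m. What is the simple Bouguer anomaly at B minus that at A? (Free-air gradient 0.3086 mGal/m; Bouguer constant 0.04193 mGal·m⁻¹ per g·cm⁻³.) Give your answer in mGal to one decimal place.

Δg_SB(A) = 982639.00 − 982811.92 + 0.3086×372.9 − 0.04193×2.69×372.9 = -99.90 mGal
Δg_SB(B) = 982481.36 − 982811.92 + 0.3086×1451.2 − 0.04193×2.69×1451.2 = -46.40 mGal
Difference = -46.40 − (-99.90) = 53.50 mGal

53.5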